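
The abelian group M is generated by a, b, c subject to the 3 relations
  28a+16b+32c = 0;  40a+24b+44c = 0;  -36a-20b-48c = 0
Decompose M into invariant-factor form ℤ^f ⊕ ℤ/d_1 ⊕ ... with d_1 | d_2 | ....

Answer: M ≅ ℤ/4 ⊕ ℤ/4 ⊕ ℤ/12

Derivation:
rank_ℚ(R)=3; free=3−3=0
SNF(R) diag = [4, 4, 12] → torsion [4, 4, 12]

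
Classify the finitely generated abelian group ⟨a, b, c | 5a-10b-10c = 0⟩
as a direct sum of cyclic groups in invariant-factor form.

Answer: M ≅ ℤ^2 ⊕ ℤ/5

Derivation:
rank_ℚ(R)=1; free=3−1=2
SNF(R) diag = [5] → torsion [5]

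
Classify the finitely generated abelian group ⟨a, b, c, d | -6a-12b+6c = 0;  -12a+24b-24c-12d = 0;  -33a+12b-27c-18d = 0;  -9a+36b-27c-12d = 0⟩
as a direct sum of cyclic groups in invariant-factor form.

Answer: M ≅ ℤ/3 ⊕ ℤ/6 ⊕ ℤ/12 ⊕ ℤ/12

Derivation:
rank_ℚ(R)=4; free=4−4=0
SNF(R) diag = [3, 6, 12, 12] → torsion [3, 6, 12, 12]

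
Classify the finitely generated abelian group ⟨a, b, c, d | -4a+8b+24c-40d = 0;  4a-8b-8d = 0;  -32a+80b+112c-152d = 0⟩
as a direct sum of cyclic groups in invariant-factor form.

rank_ℚ(R)=3; free=4−3=1
SNF(R) diag = [4, 8, 24] → torsion [4, 8, 24]

Answer: M ≅ ℤ^1 ⊕ ℤ/4 ⊕ ℤ/8 ⊕ ℤ/24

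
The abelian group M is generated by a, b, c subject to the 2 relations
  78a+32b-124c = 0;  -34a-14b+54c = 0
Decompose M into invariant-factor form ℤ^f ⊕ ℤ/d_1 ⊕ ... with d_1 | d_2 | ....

Answer: M ≅ ℤ^1 ⊕ ℤ/2 ⊕ ℤ/2

Derivation:
rank_ℚ(R)=2; free=3−2=1
SNF(R) diag = [2, 2] → torsion [2, 2]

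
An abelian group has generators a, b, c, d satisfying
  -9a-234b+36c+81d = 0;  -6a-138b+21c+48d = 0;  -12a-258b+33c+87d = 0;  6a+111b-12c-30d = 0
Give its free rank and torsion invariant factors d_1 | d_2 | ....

rank_ℚ(R)=4; free=4−4=0
SNF(R) diag = [3, 9, 9, 27] → torsion [3, 9, 9, 27]

Answer: M ≅ ℤ/3 ⊕ ℤ/9 ⊕ ℤ/9 ⊕ ℤ/27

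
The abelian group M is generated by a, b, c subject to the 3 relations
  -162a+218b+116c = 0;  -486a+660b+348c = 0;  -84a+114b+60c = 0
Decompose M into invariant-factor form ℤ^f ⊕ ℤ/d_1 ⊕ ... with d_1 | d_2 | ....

Answer: M ≅ ℤ/2 ⊕ ℤ/6 ⊕ ℤ/12

Derivation:
rank_ℚ(R)=3; free=3−3=0
SNF(R) diag = [2, 6, 12] → torsion [2, 6, 12]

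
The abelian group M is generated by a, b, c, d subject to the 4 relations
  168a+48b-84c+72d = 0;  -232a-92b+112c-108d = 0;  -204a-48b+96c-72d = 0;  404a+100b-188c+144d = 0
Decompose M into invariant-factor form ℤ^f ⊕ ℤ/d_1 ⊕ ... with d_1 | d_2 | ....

rank_ℚ(R)=4; free=4−4=0
SNF(R) diag = [4, 12, 36, 36] → torsion [4, 12, 36, 36]

Answer: M ≅ ℤ/4 ⊕ ℤ/12 ⊕ ℤ/36 ⊕ ℤ/36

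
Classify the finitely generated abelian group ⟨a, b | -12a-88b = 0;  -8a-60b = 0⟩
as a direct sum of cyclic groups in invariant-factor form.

rank_ℚ(R)=2; free=2−2=0
SNF(R) diag = [4, 4] → torsion [4, 4]

Answer: M ≅ ℤ/4 ⊕ ℤ/4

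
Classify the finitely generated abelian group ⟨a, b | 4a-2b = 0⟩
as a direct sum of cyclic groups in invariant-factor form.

Answer: M ≅ ℤ^1 ⊕ ℤ/2

Derivation:
rank_ℚ(R)=1; free=2−1=1
SNF(R) diag = [2] → torsion [2]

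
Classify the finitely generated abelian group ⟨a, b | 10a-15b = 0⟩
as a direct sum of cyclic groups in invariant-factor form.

rank_ℚ(R)=1; free=2−1=1
SNF(R) diag = [5] → torsion [5]

Answer: M ≅ ℤ^1 ⊕ ℤ/5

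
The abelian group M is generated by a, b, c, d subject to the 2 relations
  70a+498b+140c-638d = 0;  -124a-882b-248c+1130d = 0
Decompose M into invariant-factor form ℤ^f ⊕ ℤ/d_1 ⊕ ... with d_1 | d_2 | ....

rank_ℚ(R)=2; free=4−2=2
SNF(R) diag = [2, 6] → torsion [2, 6]

Answer: M ≅ ℤ^2 ⊕ ℤ/2 ⊕ ℤ/6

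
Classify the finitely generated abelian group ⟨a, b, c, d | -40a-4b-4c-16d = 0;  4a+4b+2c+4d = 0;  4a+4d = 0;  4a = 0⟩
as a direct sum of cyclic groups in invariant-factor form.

rank_ℚ(R)=4; free=4−4=0
SNF(R) diag = [2, 4, 4, 4] → torsion [2, 4, 4, 4]

Answer: M ≅ ℤ/2 ⊕ ℤ/4 ⊕ ℤ/4 ⊕ ℤ/4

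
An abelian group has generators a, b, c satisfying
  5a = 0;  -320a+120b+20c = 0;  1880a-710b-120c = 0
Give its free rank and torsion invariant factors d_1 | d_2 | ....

rank_ℚ(R)=3; free=3−3=0
SNF(R) diag = [5, 10, 20] → torsion [5, 10, 20]

Answer: M ≅ ℤ/5 ⊕ ℤ/10 ⊕ ℤ/20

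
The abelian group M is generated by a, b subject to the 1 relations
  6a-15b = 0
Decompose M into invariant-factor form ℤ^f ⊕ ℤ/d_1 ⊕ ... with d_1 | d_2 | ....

rank_ℚ(R)=1; free=2−1=1
SNF(R) diag = [3] → torsion [3]

Answer: M ≅ ℤ^1 ⊕ ℤ/3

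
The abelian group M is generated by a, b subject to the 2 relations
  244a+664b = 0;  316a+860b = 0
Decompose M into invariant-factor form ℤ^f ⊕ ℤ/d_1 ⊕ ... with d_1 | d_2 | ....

rank_ℚ(R)=2; free=2−2=0
SNF(R) diag = [4, 4] → torsion [4, 4]

Answer: M ≅ ℤ/4 ⊕ ℤ/4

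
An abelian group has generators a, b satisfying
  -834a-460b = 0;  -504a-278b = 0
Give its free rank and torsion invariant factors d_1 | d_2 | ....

Answer: M ≅ ℤ/2 ⊕ ℤ/6

Derivation:
rank_ℚ(R)=2; free=2−2=0
SNF(R) diag = [2, 6] → torsion [2, 6]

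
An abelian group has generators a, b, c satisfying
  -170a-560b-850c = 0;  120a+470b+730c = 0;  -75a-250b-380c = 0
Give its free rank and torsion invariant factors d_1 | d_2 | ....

Answer: M ≅ ℤ/5 ⊕ ℤ/10 ⊕ ℤ/30

Derivation:
rank_ℚ(R)=3; free=3−3=0
SNF(R) diag = [5, 10, 30] → torsion [5, 10, 30]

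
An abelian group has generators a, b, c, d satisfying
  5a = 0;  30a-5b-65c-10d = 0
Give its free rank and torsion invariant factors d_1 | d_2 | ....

Answer: M ≅ ℤ^2 ⊕ ℤ/5 ⊕ ℤ/5

Derivation:
rank_ℚ(R)=2; free=4−2=2
SNF(R) diag = [5, 5] → torsion [5, 5]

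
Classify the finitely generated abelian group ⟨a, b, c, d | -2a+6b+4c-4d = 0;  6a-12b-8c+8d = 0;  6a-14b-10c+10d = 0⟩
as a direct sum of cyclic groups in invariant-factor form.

Answer: M ≅ ℤ^1 ⊕ ℤ/2 ⊕ ℤ/2 ⊕ ℤ/2

Derivation:
rank_ℚ(R)=3; free=4−3=1
SNF(R) diag = [2, 2, 2] → torsion [2, 2, 2]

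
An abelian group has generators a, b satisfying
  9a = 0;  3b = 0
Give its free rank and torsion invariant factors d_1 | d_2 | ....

Answer: M ≅ ℤ/3 ⊕ ℤ/9

Derivation:
rank_ℚ(R)=2; free=2−2=0
SNF(R) diag = [3, 9] → torsion [3, 9]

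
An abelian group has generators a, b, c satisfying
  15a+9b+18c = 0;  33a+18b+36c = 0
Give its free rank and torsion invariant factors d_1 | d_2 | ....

Answer: M ≅ ℤ^1 ⊕ ℤ/3 ⊕ ℤ/9

Derivation:
rank_ℚ(R)=2; free=3−2=1
SNF(R) diag = [3, 9] → torsion [3, 9]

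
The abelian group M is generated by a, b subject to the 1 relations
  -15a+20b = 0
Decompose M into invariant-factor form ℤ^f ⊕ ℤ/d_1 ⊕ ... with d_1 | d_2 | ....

rank_ℚ(R)=1; free=2−1=1
SNF(R) diag = [5] → torsion [5]

Answer: M ≅ ℤ^1 ⊕ ℤ/5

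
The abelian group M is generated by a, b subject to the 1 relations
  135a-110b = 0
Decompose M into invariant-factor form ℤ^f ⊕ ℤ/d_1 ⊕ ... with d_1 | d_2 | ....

Answer: M ≅ ℤ^1 ⊕ ℤ/5

Derivation:
rank_ℚ(R)=1; free=2−1=1
SNF(R) diag = [5] → torsion [5]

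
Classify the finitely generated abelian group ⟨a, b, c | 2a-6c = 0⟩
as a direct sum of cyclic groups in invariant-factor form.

rank_ℚ(R)=1; free=3−1=2
SNF(R) diag = [2] → torsion [2]

Answer: M ≅ ℤ^2 ⊕ ℤ/2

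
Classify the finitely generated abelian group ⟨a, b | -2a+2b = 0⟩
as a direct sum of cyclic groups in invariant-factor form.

rank_ℚ(R)=1; free=2−1=1
SNF(R) diag = [2] → torsion [2]

Answer: M ≅ ℤ^1 ⊕ ℤ/2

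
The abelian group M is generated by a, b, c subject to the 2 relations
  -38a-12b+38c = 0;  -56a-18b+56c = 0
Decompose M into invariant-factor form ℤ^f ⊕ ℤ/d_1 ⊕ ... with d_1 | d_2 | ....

rank_ℚ(R)=2; free=3−2=1
SNF(R) diag = [2, 6] → torsion [2, 6]

Answer: M ≅ ℤ^1 ⊕ ℤ/2 ⊕ ℤ/6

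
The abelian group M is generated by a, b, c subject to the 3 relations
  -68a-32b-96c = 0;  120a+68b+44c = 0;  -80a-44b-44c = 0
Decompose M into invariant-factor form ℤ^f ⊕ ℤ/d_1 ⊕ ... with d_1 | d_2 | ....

rank_ℚ(R)=3; free=3−3=0
SNF(R) diag = [4, 4, 8] → torsion [4, 4, 8]

Answer: M ≅ ℤ/4 ⊕ ℤ/4 ⊕ ℤ/8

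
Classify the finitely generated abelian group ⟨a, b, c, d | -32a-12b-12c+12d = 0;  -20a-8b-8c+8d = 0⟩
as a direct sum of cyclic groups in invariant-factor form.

rank_ℚ(R)=2; free=4−2=2
SNF(R) diag = [4, 4] → torsion [4, 4]

Answer: M ≅ ℤ^2 ⊕ ℤ/4 ⊕ ℤ/4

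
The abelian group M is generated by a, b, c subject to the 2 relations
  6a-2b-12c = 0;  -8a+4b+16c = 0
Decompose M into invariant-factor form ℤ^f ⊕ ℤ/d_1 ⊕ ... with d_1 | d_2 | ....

Answer: M ≅ ℤ^1 ⊕ ℤ/2 ⊕ ℤ/4

Derivation:
rank_ℚ(R)=2; free=3−2=1
SNF(R) diag = [2, 4] → torsion [2, 4]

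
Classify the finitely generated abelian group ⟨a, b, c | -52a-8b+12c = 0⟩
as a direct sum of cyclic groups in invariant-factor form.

Answer: M ≅ ℤ^2 ⊕ ℤ/4

Derivation:
rank_ℚ(R)=1; free=3−1=2
SNF(R) diag = [4] → torsion [4]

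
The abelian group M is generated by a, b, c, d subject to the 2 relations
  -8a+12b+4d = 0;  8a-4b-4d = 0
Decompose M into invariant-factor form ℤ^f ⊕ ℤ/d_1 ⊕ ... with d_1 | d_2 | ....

rank_ℚ(R)=2; free=4−2=2
SNF(R) diag = [4, 8] → torsion [4, 8]

Answer: M ≅ ℤ^2 ⊕ ℤ/4 ⊕ ℤ/8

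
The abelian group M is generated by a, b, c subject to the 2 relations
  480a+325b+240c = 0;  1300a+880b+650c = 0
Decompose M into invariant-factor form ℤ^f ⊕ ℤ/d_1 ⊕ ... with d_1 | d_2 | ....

Answer: M ≅ ℤ^1 ⊕ ℤ/5 ⊕ ℤ/10

Derivation:
rank_ℚ(R)=2; free=3−2=1
SNF(R) diag = [5, 10] → torsion [5, 10]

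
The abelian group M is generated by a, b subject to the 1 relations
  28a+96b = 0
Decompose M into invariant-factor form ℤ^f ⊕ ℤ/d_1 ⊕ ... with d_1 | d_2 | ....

rank_ℚ(R)=1; free=2−1=1
SNF(R) diag = [4] → torsion [4]

Answer: M ≅ ℤ^1 ⊕ ℤ/4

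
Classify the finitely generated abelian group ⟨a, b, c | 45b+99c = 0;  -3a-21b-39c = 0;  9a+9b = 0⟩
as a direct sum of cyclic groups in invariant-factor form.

Answer: M ≅ ℤ/3 ⊕ ℤ/9 ⊕ ℤ/9

Derivation:
rank_ℚ(R)=3; free=3−3=0
SNF(R) diag = [3, 9, 9] → torsion [3, 9, 9]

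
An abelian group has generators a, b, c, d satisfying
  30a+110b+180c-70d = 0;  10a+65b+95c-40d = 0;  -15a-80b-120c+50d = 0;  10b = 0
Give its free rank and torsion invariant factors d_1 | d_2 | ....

Answer: M ≅ ℤ/5 ⊕ ℤ/5 ⊕ ℤ/10 ⊕ ℤ/30

Derivation:
rank_ℚ(R)=4; free=4−4=0
SNF(R) diag = [5, 5, 10, 30] → torsion [5, 5, 10, 30]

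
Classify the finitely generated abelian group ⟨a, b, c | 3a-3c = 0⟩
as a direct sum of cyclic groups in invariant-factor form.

rank_ℚ(R)=1; free=3−1=2
SNF(R) diag = [3] → torsion [3]

Answer: M ≅ ℤ^2 ⊕ ℤ/3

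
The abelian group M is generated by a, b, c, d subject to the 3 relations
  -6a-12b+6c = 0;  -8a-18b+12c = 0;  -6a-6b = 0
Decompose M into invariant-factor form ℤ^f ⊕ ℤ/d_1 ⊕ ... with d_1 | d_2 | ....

rank_ℚ(R)=3; free=4−3=1
SNF(R) diag = [2, 6, 6] → torsion [2, 6, 6]

Answer: M ≅ ℤ^1 ⊕ ℤ/2 ⊕ ℤ/6 ⊕ ℤ/6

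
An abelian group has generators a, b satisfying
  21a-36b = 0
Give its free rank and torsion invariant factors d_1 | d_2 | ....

Answer: M ≅ ℤ^1 ⊕ ℤ/3

Derivation:
rank_ℚ(R)=1; free=2−1=1
SNF(R) diag = [3] → torsion [3]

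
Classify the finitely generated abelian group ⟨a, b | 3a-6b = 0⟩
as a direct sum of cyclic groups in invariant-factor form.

rank_ℚ(R)=1; free=2−1=1
SNF(R) diag = [3] → torsion [3]

Answer: M ≅ ℤ^1 ⊕ ℤ/3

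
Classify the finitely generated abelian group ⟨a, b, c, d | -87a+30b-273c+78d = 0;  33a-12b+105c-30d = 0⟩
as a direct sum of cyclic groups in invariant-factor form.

Answer: M ≅ ℤ^2 ⊕ ℤ/3 ⊕ ℤ/6

Derivation:
rank_ℚ(R)=2; free=4−2=2
SNF(R) diag = [3, 6] → torsion [3, 6]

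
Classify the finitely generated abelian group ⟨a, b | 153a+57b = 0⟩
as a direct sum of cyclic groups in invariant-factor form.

Answer: M ≅ ℤ^1 ⊕ ℤ/3

Derivation:
rank_ℚ(R)=1; free=2−1=1
SNF(R) diag = [3] → torsion [3]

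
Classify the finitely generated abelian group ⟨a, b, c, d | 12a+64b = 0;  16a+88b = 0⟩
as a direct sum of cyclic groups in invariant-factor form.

Answer: M ≅ ℤ^2 ⊕ ℤ/4 ⊕ ℤ/8

Derivation:
rank_ℚ(R)=2; free=4−2=2
SNF(R) diag = [4, 8] → torsion [4, 8]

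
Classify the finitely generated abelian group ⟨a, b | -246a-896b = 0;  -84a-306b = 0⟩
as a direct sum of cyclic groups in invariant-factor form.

Answer: M ≅ ℤ/2 ⊕ ℤ/6

Derivation:
rank_ℚ(R)=2; free=2−2=0
SNF(R) diag = [2, 6] → torsion [2, 6]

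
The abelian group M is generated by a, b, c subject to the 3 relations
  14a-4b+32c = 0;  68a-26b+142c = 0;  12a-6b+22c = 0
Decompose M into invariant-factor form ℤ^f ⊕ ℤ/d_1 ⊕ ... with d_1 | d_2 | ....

Answer: M ≅ ℤ/2 ⊕ ℤ/2 ⊕ ℤ/4

Derivation:
rank_ℚ(R)=3; free=3−3=0
SNF(R) diag = [2, 2, 4] → torsion [2, 2, 4]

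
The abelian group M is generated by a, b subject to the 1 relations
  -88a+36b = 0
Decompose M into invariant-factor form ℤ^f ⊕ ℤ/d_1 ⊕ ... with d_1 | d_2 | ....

rank_ℚ(R)=1; free=2−1=1
SNF(R) diag = [4] → torsion [4]

Answer: M ≅ ℤ^1 ⊕ ℤ/4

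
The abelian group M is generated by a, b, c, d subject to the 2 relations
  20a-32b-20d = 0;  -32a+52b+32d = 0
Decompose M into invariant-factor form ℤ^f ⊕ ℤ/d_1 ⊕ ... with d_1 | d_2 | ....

rank_ℚ(R)=2; free=4−2=2
SNF(R) diag = [4, 4] → torsion [4, 4]

Answer: M ≅ ℤ^2 ⊕ ℤ/4 ⊕ ℤ/4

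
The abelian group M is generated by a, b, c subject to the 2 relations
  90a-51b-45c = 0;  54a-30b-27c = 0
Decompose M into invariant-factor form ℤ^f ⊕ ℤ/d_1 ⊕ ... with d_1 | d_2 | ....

Answer: M ≅ ℤ^1 ⊕ ℤ/3 ⊕ ℤ/9

Derivation:
rank_ℚ(R)=2; free=3−2=1
SNF(R) diag = [3, 9] → torsion [3, 9]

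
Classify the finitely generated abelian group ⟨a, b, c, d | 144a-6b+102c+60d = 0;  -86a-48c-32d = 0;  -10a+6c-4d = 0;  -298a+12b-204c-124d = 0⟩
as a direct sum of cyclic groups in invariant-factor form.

rank_ℚ(R)=4; free=4−4=0
SNF(R) diag = [2, 6, 6, 12] → torsion [2, 6, 6, 12]

Answer: M ≅ ℤ/2 ⊕ ℤ/6 ⊕ ℤ/6 ⊕ ℤ/12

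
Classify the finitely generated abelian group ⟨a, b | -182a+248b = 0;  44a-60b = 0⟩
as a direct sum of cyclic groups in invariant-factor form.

Answer: M ≅ ℤ/2 ⊕ ℤ/4

Derivation:
rank_ℚ(R)=2; free=2−2=0
SNF(R) diag = [2, 4] → torsion [2, 4]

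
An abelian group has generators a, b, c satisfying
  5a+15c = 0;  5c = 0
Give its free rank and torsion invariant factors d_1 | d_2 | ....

Answer: M ≅ ℤ^1 ⊕ ℤ/5 ⊕ ℤ/5

Derivation:
rank_ℚ(R)=2; free=3−2=1
SNF(R) diag = [5, 5] → torsion [5, 5]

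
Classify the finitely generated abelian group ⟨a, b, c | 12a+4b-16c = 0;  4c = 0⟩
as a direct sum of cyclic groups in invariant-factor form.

Answer: M ≅ ℤ^1 ⊕ ℤ/4 ⊕ ℤ/4

Derivation:
rank_ℚ(R)=2; free=3−2=1
SNF(R) diag = [4, 4] → torsion [4, 4]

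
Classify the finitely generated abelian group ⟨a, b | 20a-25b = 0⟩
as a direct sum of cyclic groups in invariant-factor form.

rank_ℚ(R)=1; free=2−1=1
SNF(R) diag = [5] → torsion [5]

Answer: M ≅ ℤ^1 ⊕ ℤ/5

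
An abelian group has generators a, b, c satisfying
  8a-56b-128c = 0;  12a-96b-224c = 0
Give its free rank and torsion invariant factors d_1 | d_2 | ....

Answer: M ≅ ℤ^1 ⊕ ℤ/4 ⊕ ℤ/8

Derivation:
rank_ℚ(R)=2; free=3−2=1
SNF(R) diag = [4, 8] → torsion [4, 8]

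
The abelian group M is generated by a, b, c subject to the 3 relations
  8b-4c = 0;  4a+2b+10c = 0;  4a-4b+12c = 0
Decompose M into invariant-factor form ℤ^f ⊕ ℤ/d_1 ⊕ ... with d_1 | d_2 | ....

rank_ℚ(R)=3; free=3−3=0
SNF(R) diag = [2, 4, 4] → torsion [2, 4, 4]

Answer: M ≅ ℤ/2 ⊕ ℤ/4 ⊕ ℤ/4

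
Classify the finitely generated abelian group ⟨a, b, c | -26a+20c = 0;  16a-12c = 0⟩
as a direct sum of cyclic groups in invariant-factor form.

rank_ℚ(R)=2; free=3−2=1
SNF(R) diag = [2, 4] → torsion [2, 4]

Answer: M ≅ ℤ^1 ⊕ ℤ/2 ⊕ ℤ/4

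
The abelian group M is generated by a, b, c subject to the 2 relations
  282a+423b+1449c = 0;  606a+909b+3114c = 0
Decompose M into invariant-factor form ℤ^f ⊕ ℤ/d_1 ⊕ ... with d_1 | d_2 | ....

Answer: M ≅ ℤ^1 ⊕ ℤ/3 ⊕ ℤ/9

Derivation:
rank_ℚ(R)=2; free=3−2=1
SNF(R) diag = [3, 9] → torsion [3, 9]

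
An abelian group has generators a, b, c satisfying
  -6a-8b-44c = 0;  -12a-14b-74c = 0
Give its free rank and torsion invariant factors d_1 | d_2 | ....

rank_ℚ(R)=2; free=3−2=1
SNF(R) diag = [2, 6] → torsion [2, 6]

Answer: M ≅ ℤ^1 ⊕ ℤ/2 ⊕ ℤ/6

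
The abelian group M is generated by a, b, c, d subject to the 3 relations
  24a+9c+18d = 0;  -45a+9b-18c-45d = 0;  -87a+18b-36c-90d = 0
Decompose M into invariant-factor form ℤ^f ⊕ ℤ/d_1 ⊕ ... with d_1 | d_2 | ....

Answer: M ≅ ℤ^1 ⊕ ℤ/3 ⊕ ℤ/9 ⊕ ℤ/9

Derivation:
rank_ℚ(R)=3; free=4−3=1
SNF(R) diag = [3, 9, 9] → torsion [3, 9, 9]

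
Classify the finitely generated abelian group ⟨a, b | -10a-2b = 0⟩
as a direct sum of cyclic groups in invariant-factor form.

rank_ℚ(R)=1; free=2−1=1
SNF(R) diag = [2] → torsion [2]

Answer: M ≅ ℤ^1 ⊕ ℤ/2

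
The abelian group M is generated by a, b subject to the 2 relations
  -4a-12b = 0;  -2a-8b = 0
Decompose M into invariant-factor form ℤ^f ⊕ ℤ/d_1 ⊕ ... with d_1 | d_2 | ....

rank_ℚ(R)=2; free=2−2=0
SNF(R) diag = [2, 4] → torsion [2, 4]

Answer: M ≅ ℤ/2 ⊕ ℤ/4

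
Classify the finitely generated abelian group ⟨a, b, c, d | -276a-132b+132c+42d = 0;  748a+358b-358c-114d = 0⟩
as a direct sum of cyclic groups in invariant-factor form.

Answer: M ≅ ℤ^2 ⊕ ℤ/2 ⊕ ℤ/6

Derivation:
rank_ℚ(R)=2; free=4−2=2
SNF(R) diag = [2, 6] → torsion [2, 6]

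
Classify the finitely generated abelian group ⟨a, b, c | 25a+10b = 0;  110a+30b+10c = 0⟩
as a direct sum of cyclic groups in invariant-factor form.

rank_ℚ(R)=2; free=3−2=1
SNF(R) diag = [5, 10] → torsion [5, 10]

Answer: M ≅ ℤ^1 ⊕ ℤ/5 ⊕ ℤ/10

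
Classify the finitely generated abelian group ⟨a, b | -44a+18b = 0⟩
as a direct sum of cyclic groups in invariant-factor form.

Answer: M ≅ ℤ^1 ⊕ ℤ/2

Derivation:
rank_ℚ(R)=1; free=2−1=1
SNF(R) diag = [2] → torsion [2]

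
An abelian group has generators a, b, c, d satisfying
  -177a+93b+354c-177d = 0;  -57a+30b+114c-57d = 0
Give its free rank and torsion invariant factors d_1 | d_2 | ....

Answer: M ≅ ℤ^2 ⊕ ℤ/3 ⊕ ℤ/3

Derivation:
rank_ℚ(R)=2; free=4−2=2
SNF(R) diag = [3, 3] → torsion [3, 3]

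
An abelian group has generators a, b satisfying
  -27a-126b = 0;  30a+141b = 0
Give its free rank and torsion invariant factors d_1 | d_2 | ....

Answer: M ≅ ℤ/3 ⊕ ℤ/9

Derivation:
rank_ℚ(R)=2; free=2−2=0
SNF(R) diag = [3, 9] → torsion [3, 9]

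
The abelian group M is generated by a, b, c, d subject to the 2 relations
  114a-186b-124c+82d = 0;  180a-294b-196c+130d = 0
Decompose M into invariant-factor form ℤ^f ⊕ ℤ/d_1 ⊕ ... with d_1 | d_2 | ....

rank_ℚ(R)=2; free=4−2=2
SNF(R) diag = [2, 6] → torsion [2, 6]

Answer: M ≅ ℤ^2 ⊕ ℤ/2 ⊕ ℤ/6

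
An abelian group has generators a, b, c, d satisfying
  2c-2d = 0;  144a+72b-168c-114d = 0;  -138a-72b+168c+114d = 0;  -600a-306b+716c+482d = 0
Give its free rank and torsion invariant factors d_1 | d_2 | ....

Answer: M ≅ ℤ/2 ⊕ ℤ/2 ⊕ ℤ/6 ⊕ ℤ/18

Derivation:
rank_ℚ(R)=4; free=4−4=0
SNF(R) diag = [2, 2, 6, 18] → torsion [2, 2, 6, 18]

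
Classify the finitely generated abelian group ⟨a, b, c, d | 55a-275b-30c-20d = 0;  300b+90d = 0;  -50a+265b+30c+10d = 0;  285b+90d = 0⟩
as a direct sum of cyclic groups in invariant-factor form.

rank_ℚ(R)=4; free=4−4=0
SNF(R) diag = [5, 15, 30, 90] → torsion [5, 15, 30, 90]

Answer: M ≅ ℤ/5 ⊕ ℤ/15 ⊕ ℤ/30 ⊕ ℤ/90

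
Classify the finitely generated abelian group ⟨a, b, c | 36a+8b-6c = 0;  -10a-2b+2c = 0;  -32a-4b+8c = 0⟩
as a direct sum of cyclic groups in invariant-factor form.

Answer: M ≅ ℤ/2 ⊕ ℤ/2 ⊕ ℤ/4

Derivation:
rank_ℚ(R)=3; free=3−3=0
SNF(R) diag = [2, 2, 4] → torsion [2, 2, 4]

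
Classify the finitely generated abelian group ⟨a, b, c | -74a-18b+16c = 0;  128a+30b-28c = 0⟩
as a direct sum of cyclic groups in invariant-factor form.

rank_ℚ(R)=2; free=3−2=1
SNF(R) diag = [2, 6] → torsion [2, 6]

Answer: M ≅ ℤ^1 ⊕ ℤ/2 ⊕ ℤ/6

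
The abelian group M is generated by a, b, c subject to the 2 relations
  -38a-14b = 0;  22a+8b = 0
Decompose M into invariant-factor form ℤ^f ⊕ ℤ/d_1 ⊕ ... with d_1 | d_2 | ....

rank_ℚ(R)=2; free=3−2=1
SNF(R) diag = [2, 2] → torsion [2, 2]

Answer: M ≅ ℤ^1 ⊕ ℤ/2 ⊕ ℤ/2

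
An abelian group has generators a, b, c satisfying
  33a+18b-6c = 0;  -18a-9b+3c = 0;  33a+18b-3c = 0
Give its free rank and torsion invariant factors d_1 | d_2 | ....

Answer: M ≅ ℤ/3 ⊕ ℤ/3 ⊕ ℤ/9

Derivation:
rank_ℚ(R)=3; free=3−3=0
SNF(R) diag = [3, 3, 9] → torsion [3, 3, 9]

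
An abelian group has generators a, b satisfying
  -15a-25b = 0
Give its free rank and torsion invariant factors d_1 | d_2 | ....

rank_ℚ(R)=1; free=2−1=1
SNF(R) diag = [5] → torsion [5]

Answer: M ≅ ℤ^1 ⊕ ℤ/5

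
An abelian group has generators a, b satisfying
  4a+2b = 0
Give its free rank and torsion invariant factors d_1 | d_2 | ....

rank_ℚ(R)=1; free=2−1=1
SNF(R) diag = [2] → torsion [2]

Answer: M ≅ ℤ^1 ⊕ ℤ/2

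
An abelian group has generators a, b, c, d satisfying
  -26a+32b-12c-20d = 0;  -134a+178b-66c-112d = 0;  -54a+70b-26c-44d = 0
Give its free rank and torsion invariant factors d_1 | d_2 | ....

rank_ℚ(R)=3; free=4−3=1
SNF(R) diag = [2, 2, 4] → torsion [2, 2, 4]

Answer: M ≅ ℤ^1 ⊕ ℤ/2 ⊕ ℤ/2 ⊕ ℤ/4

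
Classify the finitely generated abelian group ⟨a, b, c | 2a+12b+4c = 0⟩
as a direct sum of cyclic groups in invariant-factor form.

rank_ℚ(R)=1; free=3−1=2
SNF(R) diag = [2] → torsion [2]

Answer: M ≅ ℤ^2 ⊕ ℤ/2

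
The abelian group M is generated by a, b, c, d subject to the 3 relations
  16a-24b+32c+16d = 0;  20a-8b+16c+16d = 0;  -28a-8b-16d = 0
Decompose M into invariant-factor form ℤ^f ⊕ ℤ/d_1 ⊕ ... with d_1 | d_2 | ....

Answer: M ≅ ℤ^1 ⊕ ℤ/4 ⊕ ℤ/8 ⊕ ℤ/16

Derivation:
rank_ℚ(R)=3; free=4−3=1
SNF(R) diag = [4, 8, 16] → torsion [4, 8, 16]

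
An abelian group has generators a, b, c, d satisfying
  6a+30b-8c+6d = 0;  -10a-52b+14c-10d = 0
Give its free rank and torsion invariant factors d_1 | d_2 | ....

rank_ℚ(R)=2; free=4−2=2
SNF(R) diag = [2, 2] → torsion [2, 2]

Answer: M ≅ ℤ^2 ⊕ ℤ/2 ⊕ ℤ/2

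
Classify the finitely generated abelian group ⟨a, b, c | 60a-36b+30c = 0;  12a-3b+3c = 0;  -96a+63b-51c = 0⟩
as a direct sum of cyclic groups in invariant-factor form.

rank_ℚ(R)=3; free=3−3=0
SNF(R) diag = [3, 6, 12] → torsion [3, 6, 12]

Answer: M ≅ ℤ/3 ⊕ ℤ/6 ⊕ ℤ/12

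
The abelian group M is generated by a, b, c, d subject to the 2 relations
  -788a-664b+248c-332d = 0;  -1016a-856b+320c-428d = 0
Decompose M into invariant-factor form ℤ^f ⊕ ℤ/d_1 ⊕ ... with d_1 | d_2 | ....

Answer: M ≅ ℤ^2 ⊕ ℤ/4 ⊕ ℤ/12

Derivation:
rank_ℚ(R)=2; free=4−2=2
SNF(R) diag = [4, 12] → torsion [4, 12]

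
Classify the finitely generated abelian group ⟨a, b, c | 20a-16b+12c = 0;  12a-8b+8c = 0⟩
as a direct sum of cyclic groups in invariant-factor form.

Answer: M ≅ ℤ^1 ⊕ ℤ/4 ⊕ ℤ/4

Derivation:
rank_ℚ(R)=2; free=3−2=1
SNF(R) diag = [4, 4] → torsion [4, 4]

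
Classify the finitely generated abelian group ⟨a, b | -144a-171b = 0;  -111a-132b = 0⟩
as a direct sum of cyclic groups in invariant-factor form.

Answer: M ≅ ℤ/3 ⊕ ℤ/9

Derivation:
rank_ℚ(R)=2; free=2−2=0
SNF(R) diag = [3, 9] → torsion [3, 9]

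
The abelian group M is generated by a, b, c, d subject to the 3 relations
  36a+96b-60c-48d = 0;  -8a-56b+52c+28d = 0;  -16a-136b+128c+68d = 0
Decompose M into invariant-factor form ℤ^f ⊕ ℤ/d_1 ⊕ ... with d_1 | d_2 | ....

Answer: M ≅ ℤ^1 ⊕ ℤ/4 ⊕ ℤ/12 ⊕ ℤ/36

Derivation:
rank_ℚ(R)=3; free=4−3=1
SNF(R) diag = [4, 12, 36] → torsion [4, 12, 36]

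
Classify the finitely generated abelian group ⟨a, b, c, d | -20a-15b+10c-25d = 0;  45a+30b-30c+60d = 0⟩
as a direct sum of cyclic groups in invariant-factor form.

rank_ℚ(R)=2; free=4−2=2
SNF(R) diag = [5, 15] → torsion [5, 15]

Answer: M ≅ ℤ^2 ⊕ ℤ/5 ⊕ ℤ/15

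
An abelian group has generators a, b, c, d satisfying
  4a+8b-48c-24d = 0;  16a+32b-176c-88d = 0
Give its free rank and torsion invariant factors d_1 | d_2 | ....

Answer: M ≅ ℤ^2 ⊕ ℤ/4 ⊕ ℤ/8

Derivation:
rank_ℚ(R)=2; free=4−2=2
SNF(R) diag = [4, 8] → torsion [4, 8]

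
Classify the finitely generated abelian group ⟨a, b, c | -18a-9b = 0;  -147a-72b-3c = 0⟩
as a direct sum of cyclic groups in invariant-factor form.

rank_ℚ(R)=2; free=3−2=1
SNF(R) diag = [3, 9] → torsion [3, 9]

Answer: M ≅ ℤ^1 ⊕ ℤ/3 ⊕ ℤ/9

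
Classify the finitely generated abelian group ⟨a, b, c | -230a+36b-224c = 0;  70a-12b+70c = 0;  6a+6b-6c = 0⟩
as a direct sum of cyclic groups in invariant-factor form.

rank_ℚ(R)=3; free=3−3=0
SNF(R) diag = [2, 6, 6] → torsion [2, 6, 6]

Answer: M ≅ ℤ/2 ⊕ ℤ/6 ⊕ ℤ/6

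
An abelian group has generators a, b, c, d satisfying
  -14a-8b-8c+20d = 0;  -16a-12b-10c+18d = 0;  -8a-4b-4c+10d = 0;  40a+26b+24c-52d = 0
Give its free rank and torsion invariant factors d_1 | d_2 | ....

Answer: M ≅ ℤ/2 ⊕ ℤ/2 ⊕ ℤ/2 ⊕ ℤ/2

Derivation:
rank_ℚ(R)=4; free=4−4=0
SNF(R) diag = [2, 2, 2, 2] → torsion [2, 2, 2, 2]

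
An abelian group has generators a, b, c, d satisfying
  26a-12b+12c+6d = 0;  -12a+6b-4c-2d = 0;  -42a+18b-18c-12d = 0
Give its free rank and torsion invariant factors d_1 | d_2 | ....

rank_ℚ(R)=3; free=4−3=1
SNF(R) diag = [2, 2, 6] → torsion [2, 2, 6]

Answer: M ≅ ℤ^1 ⊕ ℤ/2 ⊕ ℤ/2 ⊕ ℤ/6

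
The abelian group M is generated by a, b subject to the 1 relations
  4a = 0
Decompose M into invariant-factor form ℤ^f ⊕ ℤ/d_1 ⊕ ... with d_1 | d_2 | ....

Answer: M ≅ ℤ^1 ⊕ ℤ/4

Derivation:
rank_ℚ(R)=1; free=2−1=1
SNF(R) diag = [4] → torsion [4]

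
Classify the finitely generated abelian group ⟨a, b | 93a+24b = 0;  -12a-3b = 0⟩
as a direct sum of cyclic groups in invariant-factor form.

rank_ℚ(R)=2; free=2−2=0
SNF(R) diag = [3, 3] → torsion [3, 3]

Answer: M ≅ ℤ/3 ⊕ ℤ/3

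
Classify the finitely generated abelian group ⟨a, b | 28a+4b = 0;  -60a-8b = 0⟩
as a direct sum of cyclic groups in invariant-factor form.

Answer: M ≅ ℤ/4 ⊕ ℤ/4

Derivation:
rank_ℚ(R)=2; free=2−2=0
SNF(R) diag = [4, 4] → torsion [4, 4]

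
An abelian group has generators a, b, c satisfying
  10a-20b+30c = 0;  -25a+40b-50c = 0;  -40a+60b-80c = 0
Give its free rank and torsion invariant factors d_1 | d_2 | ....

rank_ℚ(R)=3; free=3−3=0
SNF(R) diag = [5, 10, 20] → torsion [5, 10, 20]

Answer: M ≅ ℤ/5 ⊕ ℤ/10 ⊕ ℤ/20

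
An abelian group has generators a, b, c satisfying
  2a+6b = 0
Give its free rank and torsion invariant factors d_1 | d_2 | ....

rank_ℚ(R)=1; free=3−1=2
SNF(R) diag = [2] → torsion [2]

Answer: M ≅ ℤ^2 ⊕ ℤ/2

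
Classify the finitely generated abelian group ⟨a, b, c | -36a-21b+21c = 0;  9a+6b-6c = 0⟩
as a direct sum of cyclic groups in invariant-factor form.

Answer: M ≅ ℤ^1 ⊕ ℤ/3 ⊕ ℤ/9

Derivation:
rank_ℚ(R)=2; free=3−2=1
SNF(R) diag = [3, 9] → torsion [3, 9]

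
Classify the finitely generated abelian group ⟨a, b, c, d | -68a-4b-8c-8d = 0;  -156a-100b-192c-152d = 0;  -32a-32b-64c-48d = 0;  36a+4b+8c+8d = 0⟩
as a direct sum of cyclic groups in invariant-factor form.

rank_ℚ(R)=4; free=4−4=0
SNF(R) diag = [4, 8, 16, 32] → torsion [4, 8, 16, 32]

Answer: M ≅ ℤ/4 ⊕ ℤ/8 ⊕ ℤ/16 ⊕ ℤ/32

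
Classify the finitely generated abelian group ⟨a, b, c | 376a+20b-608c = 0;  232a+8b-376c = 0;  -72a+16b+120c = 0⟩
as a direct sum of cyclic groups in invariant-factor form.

Answer: M ≅ ℤ/4 ⊕ ℤ/8 ⊕ ℤ/16

Derivation:
rank_ℚ(R)=3; free=3−3=0
SNF(R) diag = [4, 8, 16] → torsion [4, 8, 16]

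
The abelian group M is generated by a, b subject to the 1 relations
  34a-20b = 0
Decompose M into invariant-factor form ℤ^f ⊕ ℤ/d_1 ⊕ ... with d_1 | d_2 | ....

Answer: M ≅ ℤ^1 ⊕ ℤ/2

Derivation:
rank_ℚ(R)=1; free=2−1=1
SNF(R) diag = [2] → torsion [2]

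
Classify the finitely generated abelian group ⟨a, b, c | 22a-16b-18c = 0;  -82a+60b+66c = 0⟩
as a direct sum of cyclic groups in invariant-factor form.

Answer: M ≅ ℤ^1 ⊕ ℤ/2 ⊕ ℤ/4

Derivation:
rank_ℚ(R)=2; free=3−2=1
SNF(R) diag = [2, 4] → torsion [2, 4]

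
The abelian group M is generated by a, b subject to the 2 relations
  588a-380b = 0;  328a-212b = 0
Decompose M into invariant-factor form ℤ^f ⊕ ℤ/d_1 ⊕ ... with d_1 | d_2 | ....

rank_ℚ(R)=2; free=2−2=0
SNF(R) diag = [4, 4] → torsion [4, 4]

Answer: M ≅ ℤ/4 ⊕ ℤ/4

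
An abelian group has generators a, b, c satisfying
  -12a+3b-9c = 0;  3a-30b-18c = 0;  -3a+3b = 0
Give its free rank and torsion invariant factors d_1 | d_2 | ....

rank_ℚ(R)=3; free=3−3=0
SNF(R) diag = [3, 9, 9] → torsion [3, 9, 9]

Answer: M ≅ ℤ/3 ⊕ ℤ/9 ⊕ ℤ/9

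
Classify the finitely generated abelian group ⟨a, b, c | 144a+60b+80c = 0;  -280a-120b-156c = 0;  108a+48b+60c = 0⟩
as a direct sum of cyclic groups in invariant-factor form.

Answer: M ≅ ℤ/4 ⊕ ℤ/4 ⊕ ℤ/12

Derivation:
rank_ℚ(R)=3; free=3−3=0
SNF(R) diag = [4, 4, 12] → torsion [4, 4, 12]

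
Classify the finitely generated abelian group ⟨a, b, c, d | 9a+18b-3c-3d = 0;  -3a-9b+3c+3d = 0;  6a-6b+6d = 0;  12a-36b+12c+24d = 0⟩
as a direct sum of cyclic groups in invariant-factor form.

Answer: M ≅ ℤ/3 ⊕ ℤ/3 ⊕ ℤ/6 ⊕ ℤ/12

Derivation:
rank_ℚ(R)=4; free=4−4=0
SNF(R) diag = [3, 3, 6, 12] → torsion [3, 3, 6, 12]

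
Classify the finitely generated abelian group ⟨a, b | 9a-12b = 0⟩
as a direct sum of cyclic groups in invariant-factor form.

rank_ℚ(R)=1; free=2−1=1
SNF(R) diag = [3] → torsion [3]

Answer: M ≅ ℤ^1 ⊕ ℤ/3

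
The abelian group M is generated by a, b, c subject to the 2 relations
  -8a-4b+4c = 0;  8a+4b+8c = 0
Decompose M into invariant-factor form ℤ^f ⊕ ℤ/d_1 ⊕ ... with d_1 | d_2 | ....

Answer: M ≅ ℤ^1 ⊕ ℤ/4 ⊕ ℤ/12

Derivation:
rank_ℚ(R)=2; free=3−2=1
SNF(R) diag = [4, 12] → torsion [4, 12]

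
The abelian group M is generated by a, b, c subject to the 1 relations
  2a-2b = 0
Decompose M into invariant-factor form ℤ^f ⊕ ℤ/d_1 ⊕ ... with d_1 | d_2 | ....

Answer: M ≅ ℤ^2 ⊕ ℤ/2

Derivation:
rank_ℚ(R)=1; free=3−1=2
SNF(R) diag = [2] → torsion [2]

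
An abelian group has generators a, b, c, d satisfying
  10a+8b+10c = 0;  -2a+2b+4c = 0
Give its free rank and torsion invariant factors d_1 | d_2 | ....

Answer: M ≅ ℤ^2 ⊕ ℤ/2 ⊕ ℤ/6

Derivation:
rank_ℚ(R)=2; free=4−2=2
SNF(R) diag = [2, 6] → torsion [2, 6]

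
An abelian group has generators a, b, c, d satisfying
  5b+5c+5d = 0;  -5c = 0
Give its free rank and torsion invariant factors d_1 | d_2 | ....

rank_ℚ(R)=2; free=4−2=2
SNF(R) diag = [5, 5] → torsion [5, 5]

Answer: M ≅ ℤ^2 ⊕ ℤ/5 ⊕ ℤ/5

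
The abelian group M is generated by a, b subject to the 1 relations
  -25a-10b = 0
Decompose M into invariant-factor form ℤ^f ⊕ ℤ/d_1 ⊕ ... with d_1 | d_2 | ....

Answer: M ≅ ℤ^1 ⊕ ℤ/5

Derivation:
rank_ℚ(R)=1; free=2−1=1
SNF(R) diag = [5] → torsion [5]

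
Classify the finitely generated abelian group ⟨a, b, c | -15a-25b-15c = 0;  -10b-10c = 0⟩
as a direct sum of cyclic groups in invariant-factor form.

rank_ℚ(R)=2; free=3−2=1
SNF(R) diag = [5, 10] → torsion [5, 10]

Answer: M ≅ ℤ^1 ⊕ ℤ/5 ⊕ ℤ/10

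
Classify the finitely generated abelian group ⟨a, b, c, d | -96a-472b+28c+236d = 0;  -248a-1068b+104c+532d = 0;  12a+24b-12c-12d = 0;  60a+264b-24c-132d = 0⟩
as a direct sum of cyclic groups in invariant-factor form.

rank_ℚ(R)=4; free=4−4=0
SNF(R) diag = [4, 4, 12, 36] → torsion [4, 4, 12, 36]

Answer: M ≅ ℤ/4 ⊕ ℤ/4 ⊕ ℤ/12 ⊕ ℤ/36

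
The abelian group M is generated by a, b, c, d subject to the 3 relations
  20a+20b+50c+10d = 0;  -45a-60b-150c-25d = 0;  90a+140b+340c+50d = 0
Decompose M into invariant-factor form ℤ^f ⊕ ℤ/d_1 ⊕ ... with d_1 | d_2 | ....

Answer: M ≅ ℤ^1 ⊕ ℤ/5 ⊕ ℤ/10 ⊕ ℤ/20

Derivation:
rank_ℚ(R)=3; free=4−3=1
SNF(R) diag = [5, 10, 20] → torsion [5, 10, 20]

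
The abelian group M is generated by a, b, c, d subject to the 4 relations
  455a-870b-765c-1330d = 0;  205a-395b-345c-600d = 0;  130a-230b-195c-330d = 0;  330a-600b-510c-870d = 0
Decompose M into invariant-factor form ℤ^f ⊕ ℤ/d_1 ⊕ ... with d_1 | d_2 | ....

Answer: M ≅ ℤ/5 ⊕ ℤ/5 ⊕ ℤ/15 ⊕ ℤ/30

Derivation:
rank_ℚ(R)=4; free=4−4=0
SNF(R) diag = [5, 5, 15, 30] → torsion [5, 5, 15, 30]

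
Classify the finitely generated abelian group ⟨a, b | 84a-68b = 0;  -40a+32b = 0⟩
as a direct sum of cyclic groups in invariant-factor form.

Answer: M ≅ ℤ/4 ⊕ ℤ/8

Derivation:
rank_ℚ(R)=2; free=2−2=0
SNF(R) diag = [4, 8] → torsion [4, 8]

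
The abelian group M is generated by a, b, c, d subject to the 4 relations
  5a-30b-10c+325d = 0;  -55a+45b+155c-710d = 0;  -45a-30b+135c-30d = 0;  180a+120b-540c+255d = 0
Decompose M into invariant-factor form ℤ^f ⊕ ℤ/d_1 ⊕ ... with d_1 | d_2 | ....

Answer: M ≅ ℤ/5 ⊕ ℤ/15 ⊕ ℤ/45 ⊕ ℤ/135

Derivation:
rank_ℚ(R)=4; free=4−4=0
SNF(R) diag = [5, 15, 45, 135] → torsion [5, 15, 45, 135]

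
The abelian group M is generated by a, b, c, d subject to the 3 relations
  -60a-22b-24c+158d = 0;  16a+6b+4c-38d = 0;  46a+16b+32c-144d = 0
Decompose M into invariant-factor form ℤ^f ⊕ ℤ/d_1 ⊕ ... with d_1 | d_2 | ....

Answer: M ≅ ℤ^1 ⊕ ℤ/2 ⊕ ℤ/2 ⊕ ℤ/4

Derivation:
rank_ℚ(R)=3; free=4−3=1
SNF(R) diag = [2, 2, 4] → torsion [2, 2, 4]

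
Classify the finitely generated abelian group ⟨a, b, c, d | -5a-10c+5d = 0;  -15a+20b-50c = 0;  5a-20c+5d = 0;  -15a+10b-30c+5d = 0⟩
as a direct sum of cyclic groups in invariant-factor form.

rank_ℚ(R)=4; free=4−4=0
SNF(R) diag = [5, 5, 10, 10] → torsion [5, 5, 10, 10]

Answer: M ≅ ℤ/5 ⊕ ℤ/5 ⊕ ℤ/10 ⊕ ℤ/10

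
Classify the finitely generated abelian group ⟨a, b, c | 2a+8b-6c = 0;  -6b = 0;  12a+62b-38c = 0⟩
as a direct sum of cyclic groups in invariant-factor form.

Answer: M ≅ ℤ/2 ⊕ ℤ/2 ⊕ ℤ/6

Derivation:
rank_ℚ(R)=3; free=3−3=0
SNF(R) diag = [2, 2, 6] → torsion [2, 2, 6]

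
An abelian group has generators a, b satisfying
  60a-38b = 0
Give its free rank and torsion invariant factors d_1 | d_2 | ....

rank_ℚ(R)=1; free=2−1=1
SNF(R) diag = [2] → torsion [2]

Answer: M ≅ ℤ^1 ⊕ ℤ/2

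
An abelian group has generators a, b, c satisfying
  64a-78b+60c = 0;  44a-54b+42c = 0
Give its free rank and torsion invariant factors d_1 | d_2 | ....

rank_ℚ(R)=2; free=3−2=1
SNF(R) diag = [2, 6] → torsion [2, 6]

Answer: M ≅ ℤ^1 ⊕ ℤ/2 ⊕ ℤ/6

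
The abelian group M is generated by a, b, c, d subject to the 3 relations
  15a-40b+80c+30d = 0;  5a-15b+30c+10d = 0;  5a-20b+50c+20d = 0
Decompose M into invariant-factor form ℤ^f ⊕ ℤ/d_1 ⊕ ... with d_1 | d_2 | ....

rank_ℚ(R)=3; free=4−3=1
SNF(R) diag = [5, 5, 10] → torsion [5, 5, 10]

Answer: M ≅ ℤ^1 ⊕ ℤ/5 ⊕ ℤ/5 ⊕ ℤ/10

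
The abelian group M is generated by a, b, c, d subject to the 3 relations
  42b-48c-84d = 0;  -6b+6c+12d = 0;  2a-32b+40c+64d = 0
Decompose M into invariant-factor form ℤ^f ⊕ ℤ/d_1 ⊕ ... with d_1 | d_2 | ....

Answer: M ≅ ℤ^1 ⊕ ℤ/2 ⊕ ℤ/6 ⊕ ℤ/6

Derivation:
rank_ℚ(R)=3; free=4−3=1
SNF(R) diag = [2, 6, 6] → torsion [2, 6, 6]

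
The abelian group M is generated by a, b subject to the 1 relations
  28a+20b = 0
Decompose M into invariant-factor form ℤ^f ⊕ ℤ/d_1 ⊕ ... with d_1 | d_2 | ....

rank_ℚ(R)=1; free=2−1=1
SNF(R) diag = [4] → torsion [4]

Answer: M ≅ ℤ^1 ⊕ ℤ/4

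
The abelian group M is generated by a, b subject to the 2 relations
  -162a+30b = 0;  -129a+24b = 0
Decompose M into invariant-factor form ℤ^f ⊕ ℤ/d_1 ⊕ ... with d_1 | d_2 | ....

Answer: M ≅ ℤ/3 ⊕ ℤ/6

Derivation:
rank_ℚ(R)=2; free=2−2=0
SNF(R) diag = [3, 6] → torsion [3, 6]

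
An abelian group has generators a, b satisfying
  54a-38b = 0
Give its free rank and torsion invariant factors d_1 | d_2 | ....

rank_ℚ(R)=1; free=2−1=1
SNF(R) diag = [2] → torsion [2]

Answer: M ≅ ℤ^1 ⊕ ℤ/2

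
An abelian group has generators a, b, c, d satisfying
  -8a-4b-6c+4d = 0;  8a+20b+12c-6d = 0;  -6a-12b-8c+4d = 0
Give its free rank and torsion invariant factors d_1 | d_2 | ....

rank_ℚ(R)=3; free=4−3=1
SNF(R) diag = [2, 2, 2] → torsion [2, 2, 2]

Answer: M ≅ ℤ^1 ⊕ ℤ/2 ⊕ ℤ/2 ⊕ ℤ/2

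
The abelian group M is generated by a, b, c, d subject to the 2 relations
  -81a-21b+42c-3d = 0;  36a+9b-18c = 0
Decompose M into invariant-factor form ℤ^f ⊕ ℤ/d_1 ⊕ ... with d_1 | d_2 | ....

Answer: M ≅ ℤ^2 ⊕ ℤ/3 ⊕ ℤ/9

Derivation:
rank_ℚ(R)=2; free=4−2=2
SNF(R) diag = [3, 9] → torsion [3, 9]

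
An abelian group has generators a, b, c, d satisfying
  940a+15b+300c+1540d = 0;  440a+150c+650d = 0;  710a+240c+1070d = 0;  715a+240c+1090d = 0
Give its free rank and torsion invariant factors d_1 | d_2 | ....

Answer: M ≅ ℤ/5 ⊕ ℤ/15 ⊕ ℤ/30 ⊕ ℤ/30

Derivation:
rank_ℚ(R)=4; free=4−4=0
SNF(R) diag = [5, 15, 30, 30] → torsion [5, 15, 30, 30]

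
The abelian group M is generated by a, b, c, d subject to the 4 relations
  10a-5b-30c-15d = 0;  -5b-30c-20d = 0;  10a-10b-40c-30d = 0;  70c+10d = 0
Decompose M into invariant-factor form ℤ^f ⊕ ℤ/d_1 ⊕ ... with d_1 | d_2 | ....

rank_ℚ(R)=4; free=4−4=0
SNF(R) diag = [5, 5, 10, 30] → torsion [5, 5, 10, 30]

Answer: M ≅ ℤ/5 ⊕ ℤ/5 ⊕ ℤ/10 ⊕ ℤ/30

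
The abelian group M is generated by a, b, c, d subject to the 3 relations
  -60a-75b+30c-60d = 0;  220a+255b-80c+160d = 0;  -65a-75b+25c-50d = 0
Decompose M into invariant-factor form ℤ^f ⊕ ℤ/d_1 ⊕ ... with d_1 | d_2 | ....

rank_ℚ(R)=3; free=4−3=1
SNF(R) diag = [5, 15, 30] → torsion [5, 15, 30]

Answer: M ≅ ℤ^1 ⊕ ℤ/5 ⊕ ℤ/15 ⊕ ℤ/30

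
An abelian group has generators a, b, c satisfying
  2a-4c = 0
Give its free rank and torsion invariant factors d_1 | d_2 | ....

rank_ℚ(R)=1; free=3−1=2
SNF(R) diag = [2] → torsion [2]

Answer: M ≅ ℤ^2 ⊕ ℤ/2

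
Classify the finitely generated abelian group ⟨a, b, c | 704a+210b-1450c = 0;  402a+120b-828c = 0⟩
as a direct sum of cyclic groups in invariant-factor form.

rank_ℚ(R)=2; free=3−2=1
SNF(R) diag = [2, 6] → torsion [2, 6]

Answer: M ≅ ℤ^1 ⊕ ℤ/2 ⊕ ℤ/6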